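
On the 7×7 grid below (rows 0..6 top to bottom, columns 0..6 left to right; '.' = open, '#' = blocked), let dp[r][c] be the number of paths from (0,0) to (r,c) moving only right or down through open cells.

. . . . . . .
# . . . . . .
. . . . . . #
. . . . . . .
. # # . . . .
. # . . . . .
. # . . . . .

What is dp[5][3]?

r\c   0   1   2   3   4   5   6
  0   1   1   1   1   1   1   1
  1   0   1   2   3   4   5   6
  2   0   1   3   6  10  15   0
  3   0   1   4  10  20  35  35
  4   0   0   0  10  30  65 100
  5   0   0   0  10  40 105 205
  6   0   0   0  10  50 155 360

10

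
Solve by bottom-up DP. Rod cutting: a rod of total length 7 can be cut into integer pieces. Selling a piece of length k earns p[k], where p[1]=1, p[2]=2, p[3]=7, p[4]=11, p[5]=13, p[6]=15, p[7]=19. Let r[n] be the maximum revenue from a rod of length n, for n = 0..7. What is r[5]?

   n    0    1    2    3    4    5    6    7
r[n]    0    1    2    7   11   13   15   19

13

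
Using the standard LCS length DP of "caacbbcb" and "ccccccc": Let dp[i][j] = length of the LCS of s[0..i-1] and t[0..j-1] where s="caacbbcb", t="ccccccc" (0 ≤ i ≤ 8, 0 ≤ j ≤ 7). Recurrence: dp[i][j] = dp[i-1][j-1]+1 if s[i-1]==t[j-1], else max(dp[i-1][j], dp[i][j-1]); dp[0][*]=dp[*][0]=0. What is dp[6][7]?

2

   ''  c  c  c  c  c  c  c
''  0  0  0  0  0  0  0  0
 c  0  1  1  1  1  1  1  1
 a  0  1  1  1  1  1  1  1
 a  0  1  1  1  1  1  1  1
 c  0  1  2  2  2  2  2  2
 b  0  1  2  2  2  2  2  2
 b  0  1  2  2  2  2  2  2
 c  0  1  2  3  3  3  3  3
 b  0  1  2  3  3  3  3  3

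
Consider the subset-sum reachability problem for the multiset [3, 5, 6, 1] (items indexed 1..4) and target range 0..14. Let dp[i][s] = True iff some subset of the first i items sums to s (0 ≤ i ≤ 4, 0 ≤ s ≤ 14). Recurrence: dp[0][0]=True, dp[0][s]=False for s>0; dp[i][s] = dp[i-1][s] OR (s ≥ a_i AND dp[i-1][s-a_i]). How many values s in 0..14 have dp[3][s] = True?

i\s   0   1   2   3   4   5   6   7   8   9  10  11  12  13  14
  0   T   F   F   F   F   F   F   F   F   F   F   F   F   F   F
  1   T   F   F   T   F   F   F   F   F   F   F   F   F   F   F
  2   T   F   F   T   F   T   F   F   T   F   F   F   F   F   F
  3   T   F   F   T   F   T   T   F   T   T   F   T   F   F   T
  4   T   T   F   T   T   T   T   T   T   T   T   T   T   F   T

8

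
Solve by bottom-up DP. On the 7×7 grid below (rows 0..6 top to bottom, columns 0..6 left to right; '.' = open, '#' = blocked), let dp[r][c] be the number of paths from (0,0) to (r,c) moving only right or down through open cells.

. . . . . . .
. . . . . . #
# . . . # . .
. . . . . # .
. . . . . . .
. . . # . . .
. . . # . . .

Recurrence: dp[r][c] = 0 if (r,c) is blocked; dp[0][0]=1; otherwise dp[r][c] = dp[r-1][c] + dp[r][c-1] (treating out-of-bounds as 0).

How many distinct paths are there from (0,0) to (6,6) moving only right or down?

252

r\c   0   1   2   3   4   5   6
  0   1   1   1   1   1   1   1
  1   1   2   3   4   5   6   0
  2   0   2   5   9   0   6   6
  3   0   2   7  16  16   0   6
  4   0   2   9  25  41  41  47
  5   0   2  11   0  41  82 129
  6   0   2  13   0  41 123 252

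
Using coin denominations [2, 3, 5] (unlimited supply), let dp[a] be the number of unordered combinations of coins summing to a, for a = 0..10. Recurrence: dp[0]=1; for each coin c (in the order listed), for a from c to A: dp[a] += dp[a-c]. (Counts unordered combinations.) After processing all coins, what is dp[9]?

3

after  coin     0     1     2     3     4     5     6     7     8     9    10
          2     1     0     1     0     1     0     1     0     1     0     1
          3     1     0     1     1     1     1     2     1     2     2     2
          5     1     0     1     1     1     2     2     2     3     3     4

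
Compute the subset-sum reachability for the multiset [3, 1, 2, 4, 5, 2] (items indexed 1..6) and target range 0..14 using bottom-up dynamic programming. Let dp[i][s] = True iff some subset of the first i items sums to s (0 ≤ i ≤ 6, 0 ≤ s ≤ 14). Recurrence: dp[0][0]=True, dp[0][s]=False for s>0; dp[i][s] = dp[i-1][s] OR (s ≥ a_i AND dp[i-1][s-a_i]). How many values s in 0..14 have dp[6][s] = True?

i\s   0   1   2   3   4   5   6   7   8   9  10  11  12  13  14
  0   T   F   F   F   F   F   F   F   F   F   F   F   F   F   F
  1   T   F   F   T   F   F   F   F   F   F   F   F   F   F   F
  2   T   T   F   T   T   F   F   F   F   F   F   F   F   F   F
  3   T   T   T   T   T   T   T   F   F   F   F   F   F   F   F
  4   T   T   T   T   T   T   T   T   T   T   T   F   F   F   F
  5   T   T   T   T   T   T   T   T   T   T   T   T   T   T   T
  6   T   T   T   T   T   T   T   T   T   T   T   T   T   T   T

15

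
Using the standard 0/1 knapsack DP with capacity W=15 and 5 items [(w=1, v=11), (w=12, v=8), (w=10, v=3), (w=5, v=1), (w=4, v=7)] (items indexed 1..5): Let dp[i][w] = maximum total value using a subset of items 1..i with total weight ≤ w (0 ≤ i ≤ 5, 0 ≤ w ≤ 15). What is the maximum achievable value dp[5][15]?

i\w   0   1   2   3   4   5   6   7   8   9  10  11  12  13  14  15
  0   0   0   0   0   0   0   0   0   0   0   0   0   0   0   0   0
  1   0  11  11  11  11  11  11  11  11  11  11  11  11  11  11  11
  2   0  11  11  11  11  11  11  11  11  11  11  11  11  19  19  19
  3   0  11  11  11  11  11  11  11  11  11  11  14  14  19  19  19
  4   0  11  11  11  11  11  12  12  12  12  12  14  14  19  19  19
  5   0  11  11  11  11  18  18  18  18  18  19  19  19  19  19  21

21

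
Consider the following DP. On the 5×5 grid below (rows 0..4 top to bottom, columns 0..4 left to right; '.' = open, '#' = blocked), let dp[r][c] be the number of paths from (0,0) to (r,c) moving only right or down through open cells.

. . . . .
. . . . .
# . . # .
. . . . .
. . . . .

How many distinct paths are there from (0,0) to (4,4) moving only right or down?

28

r\c   0   1   2   3   4
  0   1   1   1   1   1
  1   1   2   3   4   5
  2   0   2   5   0   5
  3   0   2   7   7  12
  4   0   2   9  16  28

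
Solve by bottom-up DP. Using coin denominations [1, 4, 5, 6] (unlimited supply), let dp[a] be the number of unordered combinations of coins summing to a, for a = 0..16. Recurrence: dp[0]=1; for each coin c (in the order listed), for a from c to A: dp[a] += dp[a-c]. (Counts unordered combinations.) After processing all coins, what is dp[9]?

after  coin     0     1     2     3     4     5     6     7     8     9    10    11    12    13    14    15    16
          1     1     1     1     1     1     1     1     1     1     1     1     1     1     1     1     1     1
          4     1     1     1     1     2     2     2     2     3     3     3     3     4     4     4     4     5
          5     1     1     1     1     2     3     3     3     4     5     6     6     7     8     9    10    11
          6     1     1     1     1     2     3     4     4     5     6     8     9    11    12    14    16    19

6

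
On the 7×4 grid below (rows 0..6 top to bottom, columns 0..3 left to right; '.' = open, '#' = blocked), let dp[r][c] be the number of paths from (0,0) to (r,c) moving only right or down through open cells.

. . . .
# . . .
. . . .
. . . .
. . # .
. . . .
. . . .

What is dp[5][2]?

1

r\c   0   1   2   3
  0   1   1   1   1
  1   0   1   2   3
  2   0   1   3   6
  3   0   1   4  10
  4   0   1   0  10
  5   0   1   1  11
  6   0   1   2  13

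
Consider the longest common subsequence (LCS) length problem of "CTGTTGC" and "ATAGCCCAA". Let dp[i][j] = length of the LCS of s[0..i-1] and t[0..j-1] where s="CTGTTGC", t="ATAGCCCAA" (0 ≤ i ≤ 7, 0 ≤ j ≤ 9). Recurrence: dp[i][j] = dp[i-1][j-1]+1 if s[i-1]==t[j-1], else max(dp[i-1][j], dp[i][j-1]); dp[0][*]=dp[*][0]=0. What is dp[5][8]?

   ''  A  T  A  G  C  C  C  A  A
''  0  0  0  0  0  0  0  0  0  0
 C  0  0  0  0  0  1  1  1  1  1
 T  0  0  1  1  1  1  1  1  1  1
 G  0  0  1  1  2  2  2  2  2  2
 T  0  0  1  1  2  2  2  2  2  2
 T  0  0  1  1  2  2  2  2  2  2
 G  0  0  1  1  2  2  2  2  2  2
 C  0  0  1  1  2  3  3  3  3  3

2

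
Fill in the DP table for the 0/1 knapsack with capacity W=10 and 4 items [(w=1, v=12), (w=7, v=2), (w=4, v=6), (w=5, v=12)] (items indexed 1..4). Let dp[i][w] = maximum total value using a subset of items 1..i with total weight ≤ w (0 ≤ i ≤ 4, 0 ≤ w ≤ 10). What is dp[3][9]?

i\w   0   1   2   3   4   5   6   7   8   9  10
  0   0   0   0   0   0   0   0   0   0   0   0
  1   0  12  12  12  12  12  12  12  12  12  12
  2   0  12  12  12  12  12  12  12  14  14  14
  3   0  12  12  12  12  18  18  18  18  18  18
  4   0  12  12  12  12  18  24  24  24  24  30

18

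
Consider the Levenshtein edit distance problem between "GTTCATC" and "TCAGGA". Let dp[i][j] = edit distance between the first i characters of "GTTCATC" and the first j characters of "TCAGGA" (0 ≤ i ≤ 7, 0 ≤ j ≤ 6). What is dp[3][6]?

   ''  T  C  A  G  G  A
''  0  1  2  3  4  5  6
 G  1  1  2  3  3  4  5
 T  2  1  2  3  4  4  5
 T  3  2  2  3  4  5  5
 C  4  3  2  3  4  5  6
 A  5  4  3  2  3  4  5
 T  6  5  4  3  3  4  5
 C  7  6  5  4  4  4  5

5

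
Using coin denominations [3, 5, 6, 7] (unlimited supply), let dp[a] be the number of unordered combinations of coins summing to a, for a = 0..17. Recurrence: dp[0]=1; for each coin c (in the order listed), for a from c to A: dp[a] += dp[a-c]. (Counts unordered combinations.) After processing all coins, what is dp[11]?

2

after  coin     0     1     2     3     4     5     6     7     8     9    10    11    12    13    14    15    16    17
          3     1     0     0     1     0     0     1     0     0     1     0     0     1     0     0     1     0     0
          5     1     0     0     1     0     1     1     0     1     1     1     1     1     1     1     2     1     1
          6     1     0     0     1     0     1     2     0     1     2     1     2     3     1     2     4     2     3
          7     1     0     0     1     0     1     2     1     1     2     2     2     4     3     3     5     4     5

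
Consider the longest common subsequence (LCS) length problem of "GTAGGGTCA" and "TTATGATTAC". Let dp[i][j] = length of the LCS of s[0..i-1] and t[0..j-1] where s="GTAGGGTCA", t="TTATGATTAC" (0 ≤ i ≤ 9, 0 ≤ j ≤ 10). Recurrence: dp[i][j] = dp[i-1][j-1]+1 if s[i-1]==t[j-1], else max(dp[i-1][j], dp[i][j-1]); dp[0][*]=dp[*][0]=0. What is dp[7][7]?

4

   ''  T  T  A  T  G  A  T  T  A  C
''  0  0  0  0  0  0  0  0  0  0  0
 G  0  0  0  0  0  1  1  1  1  1  1
 T  0  1  1  1  1  1  1  2  2  2  2
 A  0  1  1  2  2  2  2  2  2  3  3
 G  0  1  1  2  2  3  3  3  3  3  3
 G  0  1  1  2  2  3  3  3  3  3  3
 G  0  1  1  2  2  3  3  3  3  3  3
 T  0  1  2  2  3  3  3  4  4  4  4
 C  0  1  2  2  3  3  3  4  4  4  5
 A  0  1  2  3  3  3  4  4  4  5  5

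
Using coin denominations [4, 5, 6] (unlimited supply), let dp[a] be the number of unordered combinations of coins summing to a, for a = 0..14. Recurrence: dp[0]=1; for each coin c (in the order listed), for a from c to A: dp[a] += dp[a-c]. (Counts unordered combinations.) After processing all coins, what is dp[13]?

after  coin     0     1     2     3     4     5     6     7     8     9    10    11    12    13    14
          4     1     0     0     0     1     0     0     0     1     0     0     0     1     0     0
          5     1     0     0     0     1     1     0     0     1     1     1     0     1     1     1
          6     1     0     0     0     1     1     1     0     1     1     2     1     2     1     2

1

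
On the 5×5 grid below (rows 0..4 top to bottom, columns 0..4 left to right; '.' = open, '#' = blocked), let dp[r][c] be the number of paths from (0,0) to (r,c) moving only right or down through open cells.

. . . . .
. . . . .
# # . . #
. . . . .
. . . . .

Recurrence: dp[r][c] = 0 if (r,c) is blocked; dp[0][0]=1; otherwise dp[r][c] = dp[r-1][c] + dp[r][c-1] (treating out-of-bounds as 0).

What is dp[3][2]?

3

r\c   0   1   2   3   4
  0   1   1   1   1   1
  1   1   2   3   4   5
  2   0   0   3   7   0
  3   0   0   3  10  10
  4   0   0   3  13  23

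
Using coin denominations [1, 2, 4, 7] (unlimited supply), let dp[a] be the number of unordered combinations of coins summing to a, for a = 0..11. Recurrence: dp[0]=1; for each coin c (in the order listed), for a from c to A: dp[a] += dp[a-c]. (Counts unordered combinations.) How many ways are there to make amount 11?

after  coin     0     1     2     3     4     5     6     7     8     9    10    11
          1     1     1     1     1     1     1     1     1     1     1     1     1
          2     1     1     2     2     3     3     4     4     5     5     6     6
          4     1     1     2     2     4     4     6     6     9     9    12    12
          7     1     1     2     2     4     4     6     7    10    11    14    16

16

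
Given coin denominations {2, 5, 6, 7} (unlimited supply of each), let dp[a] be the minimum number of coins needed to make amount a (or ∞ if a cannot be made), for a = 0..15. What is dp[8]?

2

 a  0  1  2  3  4  5  6  7  8  9 10 11 12 13 14 15
dp  0  -  1  -  2  1  1  1  2  2  2  2  2  2  2  3
(- denotes ∞ / unreachable)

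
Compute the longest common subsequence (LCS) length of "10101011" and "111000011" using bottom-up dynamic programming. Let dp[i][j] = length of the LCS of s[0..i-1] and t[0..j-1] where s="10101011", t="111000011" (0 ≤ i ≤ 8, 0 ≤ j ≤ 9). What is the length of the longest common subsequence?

   ''  1  1  1  0  0  0  0  1  1
''  0  0  0  0  0  0  0  0  0  0
 1  0  1  1  1  1  1  1  1  1  1
 0  0  1  1  1  2  2  2  2  2  2
 1  0  1  2  2  2  2  2  2  3  3
 0  0  1  2  2  3  3  3  3  3  3
 1  0  1  2  3  3  3  3  3  4  4
 0  0  1  2  3  4  4  4  4  4  4
 1  0  1  2  3  4  4  4  4  5  5
 1  0  1  2  3  4  4  4  4  5  6

6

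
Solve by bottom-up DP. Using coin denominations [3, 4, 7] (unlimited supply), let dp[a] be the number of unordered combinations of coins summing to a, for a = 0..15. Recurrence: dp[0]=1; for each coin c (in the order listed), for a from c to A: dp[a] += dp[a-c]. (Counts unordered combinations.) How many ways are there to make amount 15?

after  coin     0     1     2     3     4     5     6     7     8     9    10    11    12    13    14    15
          3     1     0     0     1     0     0     1     0     0     1     0     0     1     0     0     1
          4     1     0     0     1     1     0     1     1     1     1     1     1     2     1     1     2
          7     1     0     0     1     1     0     1     2     1     1     2     2     2     2     3     3

3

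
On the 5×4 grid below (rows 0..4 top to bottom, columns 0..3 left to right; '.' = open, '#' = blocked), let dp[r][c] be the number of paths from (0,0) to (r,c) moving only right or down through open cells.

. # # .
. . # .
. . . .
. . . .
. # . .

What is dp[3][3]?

r\c   0   1   2   3
  0   1   0   0   0
  1   1   1   0   0
  2   1   2   2   2
  3   1   3   5   7
  4   1   0   5  12

7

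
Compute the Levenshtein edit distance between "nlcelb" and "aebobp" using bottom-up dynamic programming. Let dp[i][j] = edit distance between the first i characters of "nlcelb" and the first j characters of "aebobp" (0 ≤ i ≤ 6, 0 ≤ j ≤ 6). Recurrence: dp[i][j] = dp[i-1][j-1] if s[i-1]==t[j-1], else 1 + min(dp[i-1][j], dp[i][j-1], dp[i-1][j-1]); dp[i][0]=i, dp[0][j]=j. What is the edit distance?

   ''  a  e  b  o  b  p
''  0  1  2  3  4  5  6
 n  1  1  2  3  4  5  6
 l  2  2  2  3  4  5  6
 c  3  3  3  3  4  5  6
 e  4  4  3  4  4  5  6
 l  5  5  4  4  5  5  6
 b  6  6  5  4  5  5  6

6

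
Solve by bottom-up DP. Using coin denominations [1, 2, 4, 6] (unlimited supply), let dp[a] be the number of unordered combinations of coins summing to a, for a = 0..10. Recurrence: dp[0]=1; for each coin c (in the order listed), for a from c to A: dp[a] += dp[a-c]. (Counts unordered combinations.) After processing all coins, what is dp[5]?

after  coin     0     1     2     3     4     5     6     7     8     9    10
          1     1     1     1     1     1     1     1     1     1     1     1
          2     1     1     2     2     3     3     4     4     5     5     6
          4     1     1     2     2     4     4     6     6     9     9    12
          6     1     1     2     2     4     4     7     7    11    11    16

4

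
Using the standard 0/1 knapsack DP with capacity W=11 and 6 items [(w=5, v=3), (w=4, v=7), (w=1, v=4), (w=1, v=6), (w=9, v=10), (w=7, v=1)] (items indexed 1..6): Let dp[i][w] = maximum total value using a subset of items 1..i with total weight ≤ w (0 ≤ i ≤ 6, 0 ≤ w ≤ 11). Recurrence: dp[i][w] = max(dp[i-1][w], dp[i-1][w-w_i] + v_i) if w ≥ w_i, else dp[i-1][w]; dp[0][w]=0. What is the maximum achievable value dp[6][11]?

20

i\w   0   1   2   3   4   5   6   7   8   9  10  11
  0   0   0   0   0   0   0   0   0   0   0   0   0
  1   0   0   0   0   0   3   3   3   3   3   3   3
  2   0   0   0   0   7   7   7   7   7  10  10  10
  3   0   4   4   4   7  11  11  11  11  11  14  14
  4   0   6  10  10  10  13  17  17  17  17  17  20
  5   0   6  10  10  10  13  17  17  17  17  17  20
  6   0   6  10  10  10  13  17  17  17  17  17  20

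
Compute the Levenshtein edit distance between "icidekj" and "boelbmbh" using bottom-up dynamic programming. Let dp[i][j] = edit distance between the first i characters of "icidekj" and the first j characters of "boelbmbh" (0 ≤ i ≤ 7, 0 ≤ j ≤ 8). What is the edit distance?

8

   ''  b  o  e  l  b  m  b  h
''  0  1  2  3  4  5  6  7  8
 i  1  1  2  3  4  5  6  7  8
 c  2  2  2  3  4  5  6  7  8
 i  3  3  3  3  4  5  6  7  8
 d  4  4  4  4  4  5  6  7  8
 e  5  5  5  4  5  5  6  7  8
 k  6  6  6  5  5  6  6  7  8
 j  7  7  7  6  6  6  7  7  8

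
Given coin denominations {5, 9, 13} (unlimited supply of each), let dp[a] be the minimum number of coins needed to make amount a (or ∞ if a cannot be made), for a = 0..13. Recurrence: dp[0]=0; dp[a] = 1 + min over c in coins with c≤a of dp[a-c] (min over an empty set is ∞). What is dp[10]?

2

 a  0  1  2  3  4  5  6  7  8  9 10 11 12 13
dp  0  -  -  -  -  1  -  -  -  1  2  -  -  1
(- denotes ∞ / unreachable)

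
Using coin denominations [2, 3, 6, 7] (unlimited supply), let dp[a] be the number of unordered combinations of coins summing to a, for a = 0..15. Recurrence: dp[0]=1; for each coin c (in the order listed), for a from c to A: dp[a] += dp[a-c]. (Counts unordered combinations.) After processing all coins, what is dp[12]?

after  coin     0     1     2     3     4     5     6     7     8     9    10    11    12    13    14    15
          2     1     0     1     0     1     0     1     0     1     0     1     0     1     0     1     0
          3     1     0     1     1     1     1     2     1     2     2     2     2     3     2     3     3
          6     1     0     1     1     1     1     3     1     3     3     3     3     6     3     6     6
          7     1     0     1     1     1     1     3     2     3     4     4     4     7     6     8     9

7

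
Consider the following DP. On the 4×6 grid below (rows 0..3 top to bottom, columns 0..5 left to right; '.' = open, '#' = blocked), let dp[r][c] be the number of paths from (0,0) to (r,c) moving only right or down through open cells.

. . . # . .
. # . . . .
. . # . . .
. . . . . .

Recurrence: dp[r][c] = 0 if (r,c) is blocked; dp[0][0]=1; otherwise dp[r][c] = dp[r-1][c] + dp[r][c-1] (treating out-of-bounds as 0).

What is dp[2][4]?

2

r\c   0   1   2   3   4   5
  0   1   1   1   0   0   0
  1   1   0   1   1   1   1
  2   1   1   0   1   2   3
  3   1   2   2   3   5   8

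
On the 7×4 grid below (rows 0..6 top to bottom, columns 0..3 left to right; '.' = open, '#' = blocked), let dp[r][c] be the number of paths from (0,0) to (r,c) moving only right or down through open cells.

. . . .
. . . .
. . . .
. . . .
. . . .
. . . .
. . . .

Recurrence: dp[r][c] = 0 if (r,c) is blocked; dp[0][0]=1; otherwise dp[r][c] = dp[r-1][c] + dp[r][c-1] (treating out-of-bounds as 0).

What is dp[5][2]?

21

r\c   0   1   2   3
  0   1   1   1   1
  1   1   2   3   4
  2   1   3   6  10
  3   1   4  10  20
  4   1   5  15  35
  5   1   6  21  56
  6   1   7  28  84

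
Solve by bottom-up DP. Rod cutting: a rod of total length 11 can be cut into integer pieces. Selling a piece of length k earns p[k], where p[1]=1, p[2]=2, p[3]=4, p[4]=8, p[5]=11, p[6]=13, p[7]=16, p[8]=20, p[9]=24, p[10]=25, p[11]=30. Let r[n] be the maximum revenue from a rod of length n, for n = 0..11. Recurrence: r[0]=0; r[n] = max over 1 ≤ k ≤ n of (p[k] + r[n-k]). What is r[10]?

   n    0    1    2    3    4    5    6    7    8    9   10   11
r[n]    0    1    2    4    8   11   13   16   20   24   25   30

25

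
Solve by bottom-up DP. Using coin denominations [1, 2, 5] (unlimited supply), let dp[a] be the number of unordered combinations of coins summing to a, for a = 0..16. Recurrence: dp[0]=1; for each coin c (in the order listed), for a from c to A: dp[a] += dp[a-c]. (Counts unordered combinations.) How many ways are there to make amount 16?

after  coin     0     1     2     3     4     5     6     7     8     9    10    11    12    13    14    15    16
          1     1     1     1     1     1     1     1     1     1     1     1     1     1     1     1     1     1
          2     1     1     2     2     3     3     4     4     5     5     6     6     7     7     8     8     9
          5     1     1     2     2     3     4     5     6     7     8    10    11    13    14    16    18    20

20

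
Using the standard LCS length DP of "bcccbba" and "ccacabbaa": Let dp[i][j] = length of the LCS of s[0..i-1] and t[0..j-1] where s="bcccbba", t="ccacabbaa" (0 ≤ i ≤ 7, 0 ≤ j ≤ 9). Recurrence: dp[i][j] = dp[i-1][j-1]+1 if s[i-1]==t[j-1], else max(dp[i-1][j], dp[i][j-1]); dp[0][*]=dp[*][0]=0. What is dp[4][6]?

   ''  c  c  a  c  a  b  b  a  a
''  0  0  0  0  0  0  0  0  0  0
 b  0  0  0  0  0  0  1  1  1  1
 c  0  1  1  1  1  1  1  1  1  1
 c  0  1  2  2  2  2  2  2  2  2
 c  0  1  2  2  3  3  3  3  3  3
 b  0  1  2  2  3  3  4  4  4  4
 b  0  1  2  2  3  3  4  5  5  5
 a  0  1  2  3  3  4  4  5  6  6

3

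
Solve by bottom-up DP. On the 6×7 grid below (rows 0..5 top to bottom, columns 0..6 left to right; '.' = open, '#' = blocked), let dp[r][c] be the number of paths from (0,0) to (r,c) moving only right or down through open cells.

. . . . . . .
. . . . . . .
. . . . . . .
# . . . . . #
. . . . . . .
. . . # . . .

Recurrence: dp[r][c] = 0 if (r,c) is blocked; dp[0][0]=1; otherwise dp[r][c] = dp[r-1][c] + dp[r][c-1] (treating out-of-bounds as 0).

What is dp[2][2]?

r\c   0   1   2   3   4   5   6
  0   1   1   1   1   1   1   1
  1   1   2   3   4   5   6   7
  2   1   3   6  10  15  21  28
  3   0   3   9  19  34  55   0
  4   0   3  12  31  65 120 120
  5   0   3  15   0  65 185 305

6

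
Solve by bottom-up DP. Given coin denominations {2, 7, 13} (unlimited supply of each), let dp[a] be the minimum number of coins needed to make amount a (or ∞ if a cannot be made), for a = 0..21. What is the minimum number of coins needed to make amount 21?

 a  0  1  2  3  4  5  6  7  8  9 10 11 12 13 14 15 16 17 18 19 20 21
dp  0  -  1  -  2  -  3  1  4  2  5  3  6  1  2  2  3  3  4  4  2  3
(- denotes ∞ / unreachable)

3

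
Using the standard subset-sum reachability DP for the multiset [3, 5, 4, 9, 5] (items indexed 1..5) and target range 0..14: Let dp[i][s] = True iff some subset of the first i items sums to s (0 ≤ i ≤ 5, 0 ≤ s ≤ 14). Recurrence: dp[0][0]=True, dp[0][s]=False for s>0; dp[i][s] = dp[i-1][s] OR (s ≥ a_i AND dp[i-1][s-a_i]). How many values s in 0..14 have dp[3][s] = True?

8

i\s   0   1   2   3   4   5   6   7   8   9  10  11  12  13  14
  0   T   F   F   F   F   F   F   F   F   F   F   F   F   F   F
  1   T   F   F   T   F   F   F   F   F   F   F   F   F   F   F
  2   T   F   F   T   F   T   F   F   T   F   F   F   F   F   F
  3   T   F   F   T   T   T   F   T   T   T   F   F   T   F   F
  4   T   F   F   T   T   T   F   T   T   T   F   F   T   T   T
  5   T   F   F   T   T   T   F   T   T   T   T   F   T   T   T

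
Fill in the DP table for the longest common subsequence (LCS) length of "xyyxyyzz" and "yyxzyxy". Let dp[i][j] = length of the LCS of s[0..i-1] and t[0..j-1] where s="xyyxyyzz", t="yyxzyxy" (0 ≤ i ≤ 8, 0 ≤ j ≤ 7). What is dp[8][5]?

   ''  y  y  x  z  y  x  y
''  0  0  0  0  0  0  0  0
 x  0  0  0  1  1  1  1  1
 y  0  1  1  1  1  2  2  2
 y  0  1  2  2  2  2  2  3
 x  0  1  2  3  3  3  3  3
 y  0  1  2  3  3  4  4  4
 y  0  1  2  3  3  4  4  5
 z  0  1  2  3  4  4  4  5
 z  0  1  2  3  4  4  4  5

4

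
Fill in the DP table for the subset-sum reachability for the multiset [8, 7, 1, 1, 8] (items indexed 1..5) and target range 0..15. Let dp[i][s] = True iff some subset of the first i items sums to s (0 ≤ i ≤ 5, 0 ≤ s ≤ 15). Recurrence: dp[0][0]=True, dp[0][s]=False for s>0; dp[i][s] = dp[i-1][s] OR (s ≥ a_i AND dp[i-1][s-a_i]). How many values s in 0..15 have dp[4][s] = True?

8

i\s   0   1   2   3   4   5   6   7   8   9  10  11  12  13  14  15
  0   T   F   F   F   F   F   F   F   F   F   F   F   F   F   F   F
  1   T   F   F   F   F   F   F   F   T   F   F   F   F   F   F   F
  2   T   F   F   F   F   F   F   T   T   F   F   F   F   F   F   T
  3   T   T   F   F   F   F   F   T   T   T   F   F   F   F   F   T
  4   T   T   T   F   F   F   F   T   T   T   T   F   F   F   F   T
  5   T   T   T   F   F   F   F   T   T   T   T   F   F   F   F   T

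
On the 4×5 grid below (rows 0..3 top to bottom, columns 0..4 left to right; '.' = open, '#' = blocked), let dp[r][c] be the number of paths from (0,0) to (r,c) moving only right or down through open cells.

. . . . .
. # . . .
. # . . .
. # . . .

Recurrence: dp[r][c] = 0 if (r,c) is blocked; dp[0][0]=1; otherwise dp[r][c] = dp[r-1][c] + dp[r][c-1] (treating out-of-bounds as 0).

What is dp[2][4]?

6

r\c   0   1   2   3   4
  0   1   1   1   1   1
  1   1   0   1   2   3
  2   1   0   1   3   6
  3   1   0   1   4  10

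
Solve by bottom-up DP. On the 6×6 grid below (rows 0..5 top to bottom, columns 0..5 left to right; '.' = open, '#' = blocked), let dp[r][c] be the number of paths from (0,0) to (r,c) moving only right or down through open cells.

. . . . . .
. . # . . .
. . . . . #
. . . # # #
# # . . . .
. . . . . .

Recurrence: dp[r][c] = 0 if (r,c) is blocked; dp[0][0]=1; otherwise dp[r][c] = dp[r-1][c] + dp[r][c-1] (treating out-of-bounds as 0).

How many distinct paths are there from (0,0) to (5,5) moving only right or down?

r\c   0   1   2   3   4   5
  0   1   1   1   1   1   1
  1   1   2   0   1   2   3
  2   1   3   3   4   6   0
  3   1   4   7   0   0   0
  4   0   0   7   7   7   7
  5   0   0   7  14  21  28

28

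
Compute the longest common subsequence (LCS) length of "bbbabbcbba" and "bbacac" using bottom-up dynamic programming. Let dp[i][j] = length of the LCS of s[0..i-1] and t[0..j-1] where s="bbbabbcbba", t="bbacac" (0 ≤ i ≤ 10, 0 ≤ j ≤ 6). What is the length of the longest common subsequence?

5

   ''  b  b  a  c  a  c
''  0  0  0  0  0  0  0
 b  0  1  1  1  1  1  1
 b  0  1  2  2  2  2  2
 b  0  1  2  2  2  2  2
 a  0  1  2  3  3  3  3
 b  0  1  2  3  3  3  3
 b  0  1  2  3  3  3  3
 c  0  1  2  3  4  4  4
 b  0  1  2  3  4  4  4
 b  0  1  2  3  4  4  4
 a  0  1  2  3  4  5  5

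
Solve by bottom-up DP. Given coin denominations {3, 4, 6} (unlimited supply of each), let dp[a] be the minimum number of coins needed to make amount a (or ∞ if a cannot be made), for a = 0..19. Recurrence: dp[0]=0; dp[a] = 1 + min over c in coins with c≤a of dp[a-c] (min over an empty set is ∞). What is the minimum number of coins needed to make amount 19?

4

 a  0  1  2  3  4  5  6  7  8  9 10 11 12 13 14 15 16 17 18 19
dp  0  -  -  1  1  -  1  2  2  2  2  3  2  3  3  3  3  4  3  4
(- denotes ∞ / unreachable)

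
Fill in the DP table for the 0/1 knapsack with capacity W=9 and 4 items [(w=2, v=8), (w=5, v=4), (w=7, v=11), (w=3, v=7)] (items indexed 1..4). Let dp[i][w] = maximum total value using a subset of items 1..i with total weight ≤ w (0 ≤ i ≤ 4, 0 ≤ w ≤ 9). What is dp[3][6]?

i\w   0   1   2   3   4   5   6   7   8   9
  0   0   0   0   0   0   0   0   0   0   0
  1   0   0   8   8   8   8   8   8   8   8
  2   0   0   8   8   8   8   8  12  12  12
  3   0   0   8   8   8   8   8  12  12  19
  4   0   0   8   8   8  15  15  15  15  19

8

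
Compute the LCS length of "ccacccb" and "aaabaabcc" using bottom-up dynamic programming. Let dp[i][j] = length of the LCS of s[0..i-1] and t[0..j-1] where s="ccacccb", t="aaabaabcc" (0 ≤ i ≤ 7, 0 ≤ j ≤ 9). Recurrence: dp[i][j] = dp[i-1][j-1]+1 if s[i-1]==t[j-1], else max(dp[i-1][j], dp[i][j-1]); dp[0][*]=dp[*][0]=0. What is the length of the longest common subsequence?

3

   ''  a  a  a  b  a  a  b  c  c
''  0  0  0  0  0  0  0  0  0  0
 c  0  0  0  0  0  0  0  0  1  1
 c  0  0  0  0  0  0  0  0  1  2
 a  0  1  1  1  1  1  1  1  1  2
 c  0  1  1  1  1  1  1  1  2  2
 c  0  1  1  1  1  1  1  1  2  3
 c  0  1  1  1  1  1  1  1  2  3
 b  0  1  1  1  2  2  2  2  2  3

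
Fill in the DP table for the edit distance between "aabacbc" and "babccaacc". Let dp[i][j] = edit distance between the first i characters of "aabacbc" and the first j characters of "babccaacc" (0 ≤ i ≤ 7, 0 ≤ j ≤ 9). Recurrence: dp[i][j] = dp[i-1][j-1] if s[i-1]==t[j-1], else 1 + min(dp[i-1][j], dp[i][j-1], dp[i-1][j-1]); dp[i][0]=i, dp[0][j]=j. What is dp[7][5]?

3

   ''  b  a  b  c  c  a  a  c  c
''  0  1  2  3  4  5  6  7  8  9
 a  1  1  1  2  3  4  5  6  7  8
 a  2  2  1  2  3  4  4  5  6  7
 b  3  2  2  1  2  3  4  5  6  7
 a  4  3  2  2  2  3  3  4  5  6
 c  5  4  3  3  2  2  3  4  4  5
 b  6  5  4  3  3  3  3  4  5  5
 c  7  6  5  4  3  3  4  4  4  5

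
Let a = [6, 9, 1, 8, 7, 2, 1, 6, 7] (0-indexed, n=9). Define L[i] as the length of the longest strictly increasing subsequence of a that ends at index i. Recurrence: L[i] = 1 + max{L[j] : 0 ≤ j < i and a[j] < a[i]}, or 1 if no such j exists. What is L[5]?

   i    0    1    2    3    4    5    6    7    8
a[i]    6    9    1    8    7    2    1    6    7
L[i]    1    2    1    2    2    2    1    3    4

2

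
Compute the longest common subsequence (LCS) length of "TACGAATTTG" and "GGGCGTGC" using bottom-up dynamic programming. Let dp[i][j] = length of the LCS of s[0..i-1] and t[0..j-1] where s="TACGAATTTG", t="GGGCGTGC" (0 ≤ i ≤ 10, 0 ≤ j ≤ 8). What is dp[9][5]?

2

   ''  G  G  G  C  G  T  G  C
''  0  0  0  0  0  0  0  0  0
 T  0  0  0  0  0  0  1  1  1
 A  0  0  0  0  0  0  1  1  1
 C  0  0  0  0  1  1  1  1  2
 G  0  1  1  1  1  2  2  2  2
 A  0  1  1  1  1  2  2  2  2
 A  0  1  1  1  1  2  2  2  2
 T  0  1  1  1  1  2  3  3  3
 T  0  1  1  1  1  2  3  3  3
 T  0  1  1  1  1  2  3  3  3
 G  0  1  2  2  2  2  3  4  4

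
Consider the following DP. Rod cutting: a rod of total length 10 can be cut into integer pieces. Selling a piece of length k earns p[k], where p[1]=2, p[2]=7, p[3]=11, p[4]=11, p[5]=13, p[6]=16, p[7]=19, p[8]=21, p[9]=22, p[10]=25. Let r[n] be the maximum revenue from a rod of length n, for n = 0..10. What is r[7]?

25

   n    0    1    2    3    4    5    6    7    8    9   10
r[n]    0    2    7   11   14   18   22   25   29   33   36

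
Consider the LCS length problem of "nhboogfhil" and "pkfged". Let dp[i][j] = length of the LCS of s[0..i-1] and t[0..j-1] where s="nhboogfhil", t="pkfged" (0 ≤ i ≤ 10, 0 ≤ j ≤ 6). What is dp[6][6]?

1

   ''  p  k  f  g  e  d
''  0  0  0  0  0  0  0
 n  0  0  0  0  0  0  0
 h  0  0  0  0  0  0  0
 b  0  0  0  0  0  0  0
 o  0  0  0  0  0  0  0
 o  0  0  0  0  0  0  0
 g  0  0  0  0  1  1  1
 f  0  0  0  1  1  1  1
 h  0  0  0  1  1  1  1
 i  0  0  0  1  1  1  1
 l  0  0  0  1  1  1  1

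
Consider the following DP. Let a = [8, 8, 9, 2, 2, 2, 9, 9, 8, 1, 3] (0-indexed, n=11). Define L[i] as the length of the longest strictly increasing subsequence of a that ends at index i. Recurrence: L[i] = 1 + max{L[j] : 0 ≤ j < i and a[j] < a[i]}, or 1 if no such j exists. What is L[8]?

2

   i    0    1    2    3    4    5    6    7    8    9   10
a[i]    8    8    9    2    2    2    9    9    8    1    3
L[i]    1    1    2    1    1    1    2    2    2    1    2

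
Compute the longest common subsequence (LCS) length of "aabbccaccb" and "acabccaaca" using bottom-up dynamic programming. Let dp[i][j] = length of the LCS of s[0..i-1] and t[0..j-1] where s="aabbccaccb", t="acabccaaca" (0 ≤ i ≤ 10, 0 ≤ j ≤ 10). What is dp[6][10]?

5

   ''  a  c  a  b  c  c  a  a  c  a
''  0  0  0  0  0  0  0  0  0  0  0
 a  0  1  1  1  1  1  1  1  1  1  1
 a  0  1  1  2  2  2  2  2  2  2  2
 b  0  1  1  2  3  3  3  3  3  3  3
 b  0  1  1  2  3  3  3  3  3  3  3
 c  0  1  2  2  3  4  4  4  4  4  4
 c  0  1  2  2  3  4  5  5  5  5  5
 a  0  1  2  3  3  4  5  6  6  6  6
 c  0  1  2  3  3  4  5  6  6  7  7
 c  0  1  2  3  3  4  5  6  6  7  7
 b  0  1  2  3  4  4  5  6  6  7  7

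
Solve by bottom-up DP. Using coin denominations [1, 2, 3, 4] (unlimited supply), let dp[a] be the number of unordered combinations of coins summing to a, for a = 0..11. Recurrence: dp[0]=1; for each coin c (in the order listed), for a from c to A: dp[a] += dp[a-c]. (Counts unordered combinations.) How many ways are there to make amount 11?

after  coin     0     1     2     3     4     5     6     7     8     9    10    11
          1     1     1     1     1     1     1     1     1     1     1     1     1
          2     1     1     2     2     3     3     4     4     5     5     6     6
          3     1     1     2     3     4     5     7     8    10    12    14    16
          4     1     1     2     3     5     6     9    11    15    18    23    27

27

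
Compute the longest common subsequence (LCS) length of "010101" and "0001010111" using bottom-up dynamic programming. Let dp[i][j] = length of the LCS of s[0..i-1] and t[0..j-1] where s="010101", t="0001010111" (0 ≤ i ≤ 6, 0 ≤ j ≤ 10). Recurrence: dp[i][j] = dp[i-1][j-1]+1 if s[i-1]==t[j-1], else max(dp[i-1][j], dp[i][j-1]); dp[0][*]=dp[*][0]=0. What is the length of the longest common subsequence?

   ''  0  0  0  1  0  1  0  1  1  1
''  0  0  0  0  0  0  0  0  0  0  0
 0  0  1  1  1  1  1  1  1  1  1  1
 1  0  1  1  1  2  2  2  2  2  2  2
 0  0  1  2  2  2  3  3  3  3  3  3
 1  0  1  2  2  3  3  4  4  4  4  4
 0  0  1  2  3  3  4  4  5  5  5  5
 1  0  1  2  3  4  4  5  5  6  6  6

6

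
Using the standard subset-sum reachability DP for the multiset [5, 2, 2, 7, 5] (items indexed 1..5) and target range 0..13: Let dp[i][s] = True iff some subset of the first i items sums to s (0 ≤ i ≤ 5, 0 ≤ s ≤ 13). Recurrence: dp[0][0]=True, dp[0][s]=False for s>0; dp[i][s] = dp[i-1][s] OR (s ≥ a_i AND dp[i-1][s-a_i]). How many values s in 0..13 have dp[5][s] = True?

9

i\s   0   1   2   3   4   5   6   7   8   9  10  11  12  13
  0   T   F   F   F   F   F   F   F   F   F   F   F   F   F
  1   T   F   F   F   F   T   F   F   F   F   F   F   F   F
  2   T   F   T   F   F   T   F   T   F   F   F   F   F   F
  3   T   F   T   F   T   T   F   T   F   T   F   F   F   F
  4   T   F   T   F   T   T   F   T   F   T   F   T   T   F
  5   T   F   T   F   T   T   F   T   F   T   T   T   T   F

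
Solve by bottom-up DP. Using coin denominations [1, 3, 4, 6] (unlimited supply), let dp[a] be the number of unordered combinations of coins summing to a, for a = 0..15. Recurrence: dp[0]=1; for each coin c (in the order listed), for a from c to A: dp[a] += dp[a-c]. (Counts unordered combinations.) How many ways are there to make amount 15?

24

after  coin     0     1     2     3     4     5     6     7     8     9    10    11    12    13    14    15
          1     1     1     1     1     1     1     1     1     1     1     1     1     1     1     1     1
          3     1     1     1     2     2     2     3     3     3     4     4     4     5     5     5     6
          4     1     1     1     2     3     3     4     5     6     7     8     9    11    12    13    15
          6     1     1     1     2     3     3     5     6     7     9    11    12    16    18    20    24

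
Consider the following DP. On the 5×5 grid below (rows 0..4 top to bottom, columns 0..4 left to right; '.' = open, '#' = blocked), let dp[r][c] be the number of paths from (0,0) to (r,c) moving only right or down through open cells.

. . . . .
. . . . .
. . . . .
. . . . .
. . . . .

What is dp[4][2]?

r\c   0   1   2   3   4
  0   1   1   1   1   1
  1   1   2   3   4   5
  2   1   3   6  10  15
  3   1   4  10  20  35
  4   1   5  15  35  70

15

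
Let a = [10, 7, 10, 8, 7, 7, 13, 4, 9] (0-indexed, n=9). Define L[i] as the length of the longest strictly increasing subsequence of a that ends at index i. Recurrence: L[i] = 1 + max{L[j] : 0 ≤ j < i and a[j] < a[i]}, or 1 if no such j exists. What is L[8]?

   i    0    1    2    3    4    5    6    7    8
a[i]   10    7   10    8    7    7   13    4    9
L[i]    1    1    2    2    1    1    3    1    3

3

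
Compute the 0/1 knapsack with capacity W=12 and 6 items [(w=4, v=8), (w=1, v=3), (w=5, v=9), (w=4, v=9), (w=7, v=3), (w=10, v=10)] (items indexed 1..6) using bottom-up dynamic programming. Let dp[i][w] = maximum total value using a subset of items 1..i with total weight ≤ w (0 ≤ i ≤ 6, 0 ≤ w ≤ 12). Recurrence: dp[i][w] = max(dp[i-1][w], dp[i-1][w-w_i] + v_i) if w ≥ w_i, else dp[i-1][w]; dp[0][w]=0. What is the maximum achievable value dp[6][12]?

21

i\w   0   1   2   3   4   5   6   7   8   9  10  11  12
  0   0   0   0   0   0   0   0   0   0   0   0   0   0
  1   0   0   0   0   8   8   8   8   8   8   8   8   8
  2   0   3   3   3   8  11  11  11  11  11  11  11  11
  3   0   3   3   3   8  11  12  12  12  17  20  20  20
  4   0   3   3   3   9  12  12  12  17  20  21  21  21
  5   0   3   3   3   9  12  12  12  17  20  21  21  21
  6   0   3   3   3   9  12  12  12  17  20  21  21  21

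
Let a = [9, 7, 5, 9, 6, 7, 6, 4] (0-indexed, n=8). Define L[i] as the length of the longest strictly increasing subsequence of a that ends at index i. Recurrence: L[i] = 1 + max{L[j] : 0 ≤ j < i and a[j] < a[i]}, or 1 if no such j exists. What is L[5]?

   i    0    1    2    3    4    5    6    7
a[i]    9    7    5    9    6    7    6    4
L[i]    1    1    1    2    2    3    2    1

3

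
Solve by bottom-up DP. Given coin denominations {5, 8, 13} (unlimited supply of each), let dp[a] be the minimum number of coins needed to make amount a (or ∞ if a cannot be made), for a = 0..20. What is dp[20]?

 a  0  1  2  3  4  5  6  7  8  9 10 11 12 13 14 15 16 17 18 19 20
dp  0  -  -  -  -  1  -  -  1  -  2  -  -  1  -  3  2  -  2  -  4
(- denotes ∞ / unreachable)

4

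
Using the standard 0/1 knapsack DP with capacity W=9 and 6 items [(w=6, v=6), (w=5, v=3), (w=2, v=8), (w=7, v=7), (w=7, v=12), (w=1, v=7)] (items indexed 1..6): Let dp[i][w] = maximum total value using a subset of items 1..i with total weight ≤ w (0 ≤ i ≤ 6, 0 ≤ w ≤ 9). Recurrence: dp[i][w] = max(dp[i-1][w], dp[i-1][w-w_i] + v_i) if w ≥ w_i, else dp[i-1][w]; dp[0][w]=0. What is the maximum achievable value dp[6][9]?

i\w   0   1   2   3   4   5   6   7   8   9
  0   0   0   0   0   0   0   0   0   0   0
  1   0   0   0   0   0   0   6   6   6   6
  2   0   0   0   0   0   3   6   6   6   6
  3   0   0   8   8   8   8   8  11  14  14
  4   0   0   8   8   8   8   8  11  14  15
  5   0   0   8   8   8   8   8  12  14  20
  6   0   7   8  15  15  15  15  15  19  21

21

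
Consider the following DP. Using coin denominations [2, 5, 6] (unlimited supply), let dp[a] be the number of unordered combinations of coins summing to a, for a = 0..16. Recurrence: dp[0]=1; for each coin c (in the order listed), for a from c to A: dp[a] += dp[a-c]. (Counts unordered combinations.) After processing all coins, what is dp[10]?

after  coin     0     1     2     3     4     5     6     7     8     9    10    11    12    13    14    15    16
          2     1     0     1     0     1     0     1     0     1     0     1     0     1     0     1     0     1
          5     1     0     1     0     1     1     1     1     1     1     2     1     2     1     2     2     2
          6     1     0     1     0     1     1     2     1     2     1     3     2     4     2     4     3     5

3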